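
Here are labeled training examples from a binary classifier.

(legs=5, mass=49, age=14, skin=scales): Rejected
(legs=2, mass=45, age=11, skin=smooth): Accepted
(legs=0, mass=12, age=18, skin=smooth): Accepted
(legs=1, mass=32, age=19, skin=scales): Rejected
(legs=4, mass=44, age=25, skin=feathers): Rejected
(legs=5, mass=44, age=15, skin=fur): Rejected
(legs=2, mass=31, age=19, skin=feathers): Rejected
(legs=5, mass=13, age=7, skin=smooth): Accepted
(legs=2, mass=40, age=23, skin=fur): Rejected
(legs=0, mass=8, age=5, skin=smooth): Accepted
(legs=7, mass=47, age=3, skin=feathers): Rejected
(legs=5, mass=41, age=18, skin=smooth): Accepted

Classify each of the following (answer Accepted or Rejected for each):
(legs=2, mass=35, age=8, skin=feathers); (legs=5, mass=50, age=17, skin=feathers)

Rejected, Rejected

The simplest hypothesis consistent with all the labels is: skin is smooth.
(legs=2, mass=35, age=8, skin=feathers): skin is feathers — does not satisfy this, so Rejected. (legs=5, mass=50, age=17, skin=feathers): skin is feathers — does not satisfy this, so Rejected.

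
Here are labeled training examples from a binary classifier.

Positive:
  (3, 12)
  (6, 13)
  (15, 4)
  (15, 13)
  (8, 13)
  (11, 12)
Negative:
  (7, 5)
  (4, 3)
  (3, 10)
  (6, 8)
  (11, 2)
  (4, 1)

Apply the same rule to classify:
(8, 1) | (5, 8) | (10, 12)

Negative, Negative, Positive

Every 'Positive' example satisfies: sum ≥ 15. None of the 'Negative' examples do.
Negative: (8, 1), since 8+1 = 9.
Negative: (5, 8), since 5+8 = 13.
Positive: (10, 12), since 10+12 = 22.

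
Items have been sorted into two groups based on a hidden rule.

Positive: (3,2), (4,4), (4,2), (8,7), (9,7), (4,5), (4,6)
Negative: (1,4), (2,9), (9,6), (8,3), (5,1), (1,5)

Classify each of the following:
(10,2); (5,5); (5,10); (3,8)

Negative, Positive, Negative, Negative

The rule appears to be: |first − second| ≤ 2.
(10,2) → |10−2| = 8 → Negative. (5,5) → |5−5| = 0 → Positive. (5,10) → |5−10| = 5 → Negative. (3,8) → |3−8| = 5 → Negative.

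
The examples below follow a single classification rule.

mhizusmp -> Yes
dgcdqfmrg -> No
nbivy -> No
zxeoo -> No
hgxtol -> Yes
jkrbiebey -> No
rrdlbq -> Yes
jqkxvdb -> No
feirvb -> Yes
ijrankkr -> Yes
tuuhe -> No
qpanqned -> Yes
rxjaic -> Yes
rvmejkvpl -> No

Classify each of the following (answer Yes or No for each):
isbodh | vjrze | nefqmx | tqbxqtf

One predicate separates the groups cleanly: even length.
isbodh: length 6, fits → Yes.
vjrze: length 5, does not fit → No.
nefqmx: length 6, fits → Yes.
tqbxqtf: length 7, does not fit → No.

Yes, No, Yes, No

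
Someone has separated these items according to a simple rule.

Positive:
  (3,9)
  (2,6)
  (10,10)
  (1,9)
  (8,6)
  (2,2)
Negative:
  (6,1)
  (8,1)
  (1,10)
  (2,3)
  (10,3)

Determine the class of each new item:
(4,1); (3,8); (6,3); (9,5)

Comparing the two groups points to one rule — sum is even.
(4,1): 4+1 = 5, fails the rule → Negative.
(3,8): 3+8 = 11, fails the rule → Negative.
(6,3): 6+3 = 9, fails the rule → Negative.
(9,5): 9+5 = 14, satisfies this → Positive.

Negative, Negative, Negative, Positive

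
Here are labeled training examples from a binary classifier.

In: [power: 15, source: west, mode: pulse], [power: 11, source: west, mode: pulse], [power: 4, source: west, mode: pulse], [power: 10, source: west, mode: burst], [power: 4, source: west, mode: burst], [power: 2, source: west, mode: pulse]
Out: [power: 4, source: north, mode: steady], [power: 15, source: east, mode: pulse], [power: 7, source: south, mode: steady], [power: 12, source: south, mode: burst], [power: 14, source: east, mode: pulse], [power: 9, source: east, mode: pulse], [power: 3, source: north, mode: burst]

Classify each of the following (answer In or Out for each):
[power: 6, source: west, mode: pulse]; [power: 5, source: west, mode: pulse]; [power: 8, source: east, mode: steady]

In, In, Out

Looking at the examples, the only property every 'In' case has and every 'Out' case lacks is: source is west.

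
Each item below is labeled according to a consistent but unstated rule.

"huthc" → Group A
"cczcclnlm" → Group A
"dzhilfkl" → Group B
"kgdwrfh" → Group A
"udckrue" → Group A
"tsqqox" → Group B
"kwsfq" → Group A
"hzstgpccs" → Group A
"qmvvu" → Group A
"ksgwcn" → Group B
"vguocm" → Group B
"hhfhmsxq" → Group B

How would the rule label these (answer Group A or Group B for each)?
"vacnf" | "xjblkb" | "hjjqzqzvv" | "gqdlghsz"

Looking at the examples, the only property every 'Group A' case has and every 'Group B' case lacks is: odd length.
"vacnf" → length 5 → Group A.
"xjblkb" → length 6 → Group B.
"hjjqzqzvv" → length 9 → Group A.
"gqdlghsz" → length 8 → Group B.

Group A, Group B, Group A, Group B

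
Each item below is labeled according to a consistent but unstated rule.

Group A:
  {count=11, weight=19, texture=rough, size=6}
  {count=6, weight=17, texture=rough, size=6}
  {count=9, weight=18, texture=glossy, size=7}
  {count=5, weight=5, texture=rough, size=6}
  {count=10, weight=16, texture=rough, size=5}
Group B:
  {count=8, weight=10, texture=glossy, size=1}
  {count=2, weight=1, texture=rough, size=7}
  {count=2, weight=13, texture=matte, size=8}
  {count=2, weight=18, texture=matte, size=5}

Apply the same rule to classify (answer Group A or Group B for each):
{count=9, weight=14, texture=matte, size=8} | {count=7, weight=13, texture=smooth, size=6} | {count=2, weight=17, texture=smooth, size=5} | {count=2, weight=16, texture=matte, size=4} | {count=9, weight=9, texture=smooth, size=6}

Group A, Group A, Group B, Group B, Group A

'Group A' ⟺ count ≥ 5 AND size ≥ 5.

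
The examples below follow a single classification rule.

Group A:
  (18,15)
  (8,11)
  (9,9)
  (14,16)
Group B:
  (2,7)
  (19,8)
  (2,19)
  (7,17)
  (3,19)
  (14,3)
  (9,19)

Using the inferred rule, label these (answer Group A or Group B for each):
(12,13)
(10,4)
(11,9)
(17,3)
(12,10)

Group A, Group B, Group A, Group B, Group A

All 'Group A' examples share one property — |first − second| ≤ 3 — and every 'Group B' example lacks it.
(12,13): |12−13| = 1, qualifies → Group A. (10,4): |10−4| = 6, lacks this property → Group B. (11,9): |11−9| = 2, qualifies → Group A. (17,3): |17−3| = 14, lacks this property → Group B. (12,10): |12−10| = 2, qualifies → Group A.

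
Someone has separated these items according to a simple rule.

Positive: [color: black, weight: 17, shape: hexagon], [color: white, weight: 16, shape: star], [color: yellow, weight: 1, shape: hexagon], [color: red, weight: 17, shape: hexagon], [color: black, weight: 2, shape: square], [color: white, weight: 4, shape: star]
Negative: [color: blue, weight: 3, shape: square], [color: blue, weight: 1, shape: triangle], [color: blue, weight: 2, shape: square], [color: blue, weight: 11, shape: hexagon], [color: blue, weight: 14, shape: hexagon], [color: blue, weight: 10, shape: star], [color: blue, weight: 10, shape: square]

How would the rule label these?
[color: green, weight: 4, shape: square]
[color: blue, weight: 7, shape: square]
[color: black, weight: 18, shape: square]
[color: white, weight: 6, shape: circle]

One predicate separates the groups cleanly: color is not blue.

Positive, Negative, Positive, Positive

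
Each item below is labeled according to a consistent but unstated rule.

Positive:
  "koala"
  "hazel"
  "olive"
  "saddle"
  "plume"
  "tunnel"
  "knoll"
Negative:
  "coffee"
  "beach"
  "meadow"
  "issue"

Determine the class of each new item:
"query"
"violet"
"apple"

Every 'Positive' example satisfies: contains 'l'. None of the 'Negative' examples do.

Negative, Positive, Positive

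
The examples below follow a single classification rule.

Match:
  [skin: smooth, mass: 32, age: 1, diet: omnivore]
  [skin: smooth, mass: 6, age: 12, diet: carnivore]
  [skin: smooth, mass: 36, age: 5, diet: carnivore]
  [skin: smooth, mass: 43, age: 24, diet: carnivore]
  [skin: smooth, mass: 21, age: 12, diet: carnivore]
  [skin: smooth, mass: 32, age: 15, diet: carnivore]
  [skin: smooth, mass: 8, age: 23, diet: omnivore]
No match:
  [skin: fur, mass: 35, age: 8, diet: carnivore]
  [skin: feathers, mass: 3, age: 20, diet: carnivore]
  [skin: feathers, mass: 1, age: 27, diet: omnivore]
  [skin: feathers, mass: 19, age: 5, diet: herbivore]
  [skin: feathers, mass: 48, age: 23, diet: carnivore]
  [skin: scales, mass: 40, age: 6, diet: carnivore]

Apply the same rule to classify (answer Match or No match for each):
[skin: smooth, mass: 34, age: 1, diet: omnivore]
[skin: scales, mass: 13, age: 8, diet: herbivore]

Comparing the two groups points to one rule — skin is smooth.
[skin: smooth, mass: 34, age: 1, diet: omnivore]: Match (skin is smooth). [skin: scales, mass: 13, age: 8, diet: herbivore]: No match (skin is scales).

Match, No match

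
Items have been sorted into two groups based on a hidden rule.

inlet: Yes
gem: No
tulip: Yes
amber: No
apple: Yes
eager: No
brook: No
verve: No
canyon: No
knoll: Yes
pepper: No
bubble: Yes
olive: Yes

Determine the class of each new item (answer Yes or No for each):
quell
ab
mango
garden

The distinguishing property — contains 'l' — holds for all the 'Yes' cases and none of the 'No' cases.
Yes: quell, since has 'l'.
No: ab, since no 'l'.
No: mango, since no 'l'.
No: garden, since no 'l'.

Yes, No, No, No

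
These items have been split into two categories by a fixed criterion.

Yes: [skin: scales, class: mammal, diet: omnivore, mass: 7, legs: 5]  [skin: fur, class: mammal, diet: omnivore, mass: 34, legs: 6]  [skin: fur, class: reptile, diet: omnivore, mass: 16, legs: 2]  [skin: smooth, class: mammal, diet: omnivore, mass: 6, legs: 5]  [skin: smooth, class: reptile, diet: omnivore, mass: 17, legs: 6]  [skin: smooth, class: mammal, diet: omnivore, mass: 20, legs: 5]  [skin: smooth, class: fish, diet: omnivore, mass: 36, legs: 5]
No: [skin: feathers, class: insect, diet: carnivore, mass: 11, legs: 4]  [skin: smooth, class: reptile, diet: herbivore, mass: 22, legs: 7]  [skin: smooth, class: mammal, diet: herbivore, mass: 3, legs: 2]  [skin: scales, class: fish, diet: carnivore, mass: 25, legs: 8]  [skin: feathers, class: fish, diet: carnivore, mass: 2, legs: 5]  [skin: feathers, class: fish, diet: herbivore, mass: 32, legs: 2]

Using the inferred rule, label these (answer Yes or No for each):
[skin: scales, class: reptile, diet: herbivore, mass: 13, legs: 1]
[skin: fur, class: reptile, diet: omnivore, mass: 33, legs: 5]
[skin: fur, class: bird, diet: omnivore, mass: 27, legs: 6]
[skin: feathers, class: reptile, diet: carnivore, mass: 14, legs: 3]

No, Yes, Yes, No

Looking at the examples, the only property every 'Yes' case has and every 'No' case lacks is: diet is omnivore.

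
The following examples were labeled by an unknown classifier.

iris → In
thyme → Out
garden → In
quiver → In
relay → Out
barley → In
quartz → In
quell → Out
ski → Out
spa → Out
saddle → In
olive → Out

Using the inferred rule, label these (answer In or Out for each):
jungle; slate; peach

In, Out, Out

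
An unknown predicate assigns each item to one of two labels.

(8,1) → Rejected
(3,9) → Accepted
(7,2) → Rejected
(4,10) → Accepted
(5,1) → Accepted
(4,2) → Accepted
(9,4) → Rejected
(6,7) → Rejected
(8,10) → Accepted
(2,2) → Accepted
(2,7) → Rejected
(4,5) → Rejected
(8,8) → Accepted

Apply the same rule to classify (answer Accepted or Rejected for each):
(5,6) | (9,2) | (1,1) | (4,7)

The pattern is that an item is 'Accepted' exactly when: sum is even.
(5,6) → 5+6 = 11 → Rejected.
(9,2) → 9+2 = 11 → Rejected.
(1,1) → 1+1 = 2 → Accepted.
(4,7) → 4+7 = 11 → Rejected.

Rejected, Rejected, Accepted, Rejected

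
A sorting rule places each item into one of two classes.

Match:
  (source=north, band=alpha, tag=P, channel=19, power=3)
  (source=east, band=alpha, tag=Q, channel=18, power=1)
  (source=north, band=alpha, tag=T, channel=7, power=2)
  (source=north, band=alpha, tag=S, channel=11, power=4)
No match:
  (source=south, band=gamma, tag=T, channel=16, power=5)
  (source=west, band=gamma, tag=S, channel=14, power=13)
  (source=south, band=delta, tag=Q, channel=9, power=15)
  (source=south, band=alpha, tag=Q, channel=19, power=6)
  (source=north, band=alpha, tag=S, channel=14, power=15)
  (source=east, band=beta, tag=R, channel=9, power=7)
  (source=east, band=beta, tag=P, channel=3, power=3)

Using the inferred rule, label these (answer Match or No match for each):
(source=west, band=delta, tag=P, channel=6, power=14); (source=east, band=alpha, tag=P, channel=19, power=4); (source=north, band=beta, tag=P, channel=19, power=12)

A rule that fits every label: band is alpha AND power ≤ 4 — true of each 'Match' example, false of each 'No match' one.
(source=west, band=delta, tag=P, channel=6, power=14) — band is delta, power = 14, hence No match. (source=east, band=alpha, tag=P, channel=19, power=4) — band is alpha, power = 4, hence Match. (source=north, band=beta, tag=P, channel=19, power=12) — band is beta, power = 12, hence No match.

No match, Match, No match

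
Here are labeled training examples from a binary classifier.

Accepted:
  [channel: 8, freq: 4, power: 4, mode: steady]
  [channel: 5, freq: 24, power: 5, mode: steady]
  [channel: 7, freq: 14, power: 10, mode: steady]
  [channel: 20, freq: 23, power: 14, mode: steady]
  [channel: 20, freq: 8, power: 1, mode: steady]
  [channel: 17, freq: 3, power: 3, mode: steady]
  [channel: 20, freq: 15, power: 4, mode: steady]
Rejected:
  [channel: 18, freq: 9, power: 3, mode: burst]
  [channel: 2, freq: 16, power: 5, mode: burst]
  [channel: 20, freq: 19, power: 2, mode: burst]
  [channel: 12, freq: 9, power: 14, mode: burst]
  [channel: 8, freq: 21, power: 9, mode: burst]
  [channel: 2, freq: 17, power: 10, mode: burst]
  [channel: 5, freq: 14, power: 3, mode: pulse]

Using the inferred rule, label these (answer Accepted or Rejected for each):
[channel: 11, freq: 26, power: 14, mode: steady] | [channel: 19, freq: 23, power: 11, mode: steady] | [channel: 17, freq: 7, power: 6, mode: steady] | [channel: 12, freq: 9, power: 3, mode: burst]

The rule appears to be: mode is steady.
[channel: 11, freq: 26, power: 14, mode: steady]: mode is steady — fits, so Accepted. [channel: 19, freq: 23, power: 11, mode: steady]: mode is steady — fits, so Accepted. [channel: 17, freq: 7, power: 6, mode: steady]: mode is steady — fits, so Accepted. [channel: 12, freq: 9, power: 3, mode: burst]: mode is burst — doesn't match, so Rejected.

Accepted, Accepted, Accepted, Rejected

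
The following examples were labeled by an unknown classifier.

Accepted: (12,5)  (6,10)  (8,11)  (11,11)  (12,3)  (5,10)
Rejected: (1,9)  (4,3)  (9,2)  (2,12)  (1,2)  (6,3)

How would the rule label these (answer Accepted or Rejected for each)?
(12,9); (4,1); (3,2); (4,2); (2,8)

One predicate separates the groups cleanly: sum ≥ 15.

Accepted, Rejected, Rejected, Rejected, Rejected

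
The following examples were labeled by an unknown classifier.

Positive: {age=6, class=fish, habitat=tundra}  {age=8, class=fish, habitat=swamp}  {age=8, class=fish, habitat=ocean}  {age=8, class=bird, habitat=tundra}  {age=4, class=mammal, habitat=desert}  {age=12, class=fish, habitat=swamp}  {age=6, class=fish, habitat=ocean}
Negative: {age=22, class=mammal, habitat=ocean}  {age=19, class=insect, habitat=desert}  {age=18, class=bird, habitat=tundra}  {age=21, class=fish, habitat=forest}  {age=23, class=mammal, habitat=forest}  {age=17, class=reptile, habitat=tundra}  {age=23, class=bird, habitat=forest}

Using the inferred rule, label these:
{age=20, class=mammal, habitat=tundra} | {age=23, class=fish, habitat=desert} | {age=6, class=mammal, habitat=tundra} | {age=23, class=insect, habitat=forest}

Negative, Negative, Positive, Negative

The simplest hypothesis consistent with all the labels is: age ≤ 12.
{age=20, class=mammal, habitat=tundra} — age = 20, hence Negative.
{age=23, class=fish, habitat=desert} — age = 23, hence Negative.
{age=6, class=mammal, habitat=tundra} — age = 6, hence Positive.
{age=23, class=insect, habitat=forest} — age = 23, hence Negative.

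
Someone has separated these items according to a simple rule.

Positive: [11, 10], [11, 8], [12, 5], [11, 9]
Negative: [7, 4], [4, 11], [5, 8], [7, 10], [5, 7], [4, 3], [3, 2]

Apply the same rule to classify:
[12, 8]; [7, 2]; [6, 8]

Positive, Negative, Negative

The simplest hypothesis consistent with all the labels is: first ≥ 8.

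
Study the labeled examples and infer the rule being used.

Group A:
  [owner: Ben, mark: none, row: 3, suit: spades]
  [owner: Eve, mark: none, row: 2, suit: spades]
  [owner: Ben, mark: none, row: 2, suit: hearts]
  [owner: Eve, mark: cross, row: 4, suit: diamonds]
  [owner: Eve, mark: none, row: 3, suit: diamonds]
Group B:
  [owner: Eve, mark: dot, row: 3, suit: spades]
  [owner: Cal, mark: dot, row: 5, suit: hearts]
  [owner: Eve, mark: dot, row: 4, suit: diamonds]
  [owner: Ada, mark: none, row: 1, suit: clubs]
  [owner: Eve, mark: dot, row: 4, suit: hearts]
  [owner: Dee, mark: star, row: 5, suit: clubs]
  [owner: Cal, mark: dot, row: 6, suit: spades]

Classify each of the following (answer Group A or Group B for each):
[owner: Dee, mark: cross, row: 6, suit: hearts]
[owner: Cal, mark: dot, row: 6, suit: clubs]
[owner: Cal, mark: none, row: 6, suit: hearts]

Group A, Group B, Group A

'Group A' ⟺ mark is not dot AND suit is not clubs.
[owner: Dee, mark: cross, row: 6, suit: hearts]: mark is cross, suit is hearts, passes → Group A. [owner: Cal, mark: dot, row: 6, suit: clubs]: mark is dot, suit is clubs, does not satisfy this → Group B. [owner: Cal, mark: none, row: 6, suit: hearts]: mark is none, suit is hearts, passes → Group A.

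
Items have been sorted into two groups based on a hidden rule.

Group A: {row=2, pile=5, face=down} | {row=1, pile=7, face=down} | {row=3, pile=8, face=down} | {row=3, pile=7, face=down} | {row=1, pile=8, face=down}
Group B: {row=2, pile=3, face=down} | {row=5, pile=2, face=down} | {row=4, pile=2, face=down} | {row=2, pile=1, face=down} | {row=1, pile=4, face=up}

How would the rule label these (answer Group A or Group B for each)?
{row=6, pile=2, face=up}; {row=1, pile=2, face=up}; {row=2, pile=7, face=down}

The distinguishing property — pile ≥ 5 — holds for all the 'Group A' cases and none of the 'Group B' cases.
{row=6, pile=2, face=up}: pile = 2 — does not pass, so Group B.
{row=1, pile=2, face=up}: pile = 2 — does not pass, so Group B.
{row=2, pile=7, face=down}: pile = 7 — passes, so Group A.

Group B, Group B, Group A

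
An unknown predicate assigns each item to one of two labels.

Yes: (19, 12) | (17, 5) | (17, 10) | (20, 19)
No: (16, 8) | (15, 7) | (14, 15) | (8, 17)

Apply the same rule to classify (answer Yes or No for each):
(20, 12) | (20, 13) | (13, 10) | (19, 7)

Yes, Yes, No, Yes

The pattern is that an item is 'Yes' exactly when: first ≥ 17.
Yes: (20, 12), since first 20. Yes: (20, 13), since first 20. No: (13, 10), since first 13. Yes: (19, 7), since first 19.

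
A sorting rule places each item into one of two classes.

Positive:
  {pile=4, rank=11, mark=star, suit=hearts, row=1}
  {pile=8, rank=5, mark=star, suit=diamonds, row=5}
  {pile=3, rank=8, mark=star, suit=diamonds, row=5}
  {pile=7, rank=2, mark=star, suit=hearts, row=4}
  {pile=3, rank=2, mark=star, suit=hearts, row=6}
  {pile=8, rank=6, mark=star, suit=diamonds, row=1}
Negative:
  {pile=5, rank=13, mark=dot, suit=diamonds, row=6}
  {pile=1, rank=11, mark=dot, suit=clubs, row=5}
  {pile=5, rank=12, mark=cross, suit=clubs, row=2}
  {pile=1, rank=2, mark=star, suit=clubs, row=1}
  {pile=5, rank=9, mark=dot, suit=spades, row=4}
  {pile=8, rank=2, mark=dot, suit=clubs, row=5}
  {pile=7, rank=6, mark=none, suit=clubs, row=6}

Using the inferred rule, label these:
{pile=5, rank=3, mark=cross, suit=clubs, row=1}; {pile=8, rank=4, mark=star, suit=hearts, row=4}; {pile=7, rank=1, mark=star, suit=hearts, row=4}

The distinguishing property — mark is star AND pile ≥ 3 — holds for all the 'Positive' cases and none of the 'Negative' cases.

Negative, Positive, Positive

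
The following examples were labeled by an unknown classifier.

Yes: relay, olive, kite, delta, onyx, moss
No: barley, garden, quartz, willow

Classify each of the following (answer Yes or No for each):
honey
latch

One predicate separates the groups cleanly: length ≤ 5.

Yes, Yes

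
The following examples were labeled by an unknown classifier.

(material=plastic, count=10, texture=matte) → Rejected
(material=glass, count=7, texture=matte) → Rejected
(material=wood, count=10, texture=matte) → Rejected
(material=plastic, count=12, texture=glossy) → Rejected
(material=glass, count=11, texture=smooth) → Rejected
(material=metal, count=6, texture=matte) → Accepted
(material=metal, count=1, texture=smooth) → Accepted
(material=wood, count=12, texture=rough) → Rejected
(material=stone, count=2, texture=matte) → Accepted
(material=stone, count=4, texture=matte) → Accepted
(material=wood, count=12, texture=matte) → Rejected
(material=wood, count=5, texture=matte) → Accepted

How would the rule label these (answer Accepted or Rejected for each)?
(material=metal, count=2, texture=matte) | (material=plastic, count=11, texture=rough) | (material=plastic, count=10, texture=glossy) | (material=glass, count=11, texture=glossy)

Accepted, Rejected, Rejected, Rejected

The simplest hypothesis consistent with all the labels is: count ≤ 6.
(material=metal, count=2, texture=matte) — count = 2, hence Accepted. (material=plastic, count=11, texture=rough) — count = 11, hence Rejected. (material=plastic, count=10, texture=glossy) — count = 10, hence Rejected. (material=glass, count=11, texture=glossy) — count = 11, hence Rejected.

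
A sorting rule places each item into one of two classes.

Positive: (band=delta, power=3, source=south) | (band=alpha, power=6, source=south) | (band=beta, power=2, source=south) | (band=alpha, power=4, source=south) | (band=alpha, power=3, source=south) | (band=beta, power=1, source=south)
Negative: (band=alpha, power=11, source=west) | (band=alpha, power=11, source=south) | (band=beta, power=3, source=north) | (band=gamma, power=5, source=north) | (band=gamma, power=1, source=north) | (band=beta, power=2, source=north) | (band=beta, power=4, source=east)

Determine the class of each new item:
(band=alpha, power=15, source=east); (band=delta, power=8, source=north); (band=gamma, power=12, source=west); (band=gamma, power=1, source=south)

All 'Positive' examples share one property — source is south AND power ≤ 6 — and every 'Negative' example lacks it.
(band=alpha, power=15, source=east): source is east, power = 15, lacks this property → Negative.
(band=delta, power=8, source=north): source is north, power = 8, lacks this property → Negative.
(band=gamma, power=12, source=west): source is west, power = 12, lacks this property → Negative.
(band=gamma, power=1, source=south): source is south, power = 1, checks out → Positive.

Negative, Negative, Negative, Positive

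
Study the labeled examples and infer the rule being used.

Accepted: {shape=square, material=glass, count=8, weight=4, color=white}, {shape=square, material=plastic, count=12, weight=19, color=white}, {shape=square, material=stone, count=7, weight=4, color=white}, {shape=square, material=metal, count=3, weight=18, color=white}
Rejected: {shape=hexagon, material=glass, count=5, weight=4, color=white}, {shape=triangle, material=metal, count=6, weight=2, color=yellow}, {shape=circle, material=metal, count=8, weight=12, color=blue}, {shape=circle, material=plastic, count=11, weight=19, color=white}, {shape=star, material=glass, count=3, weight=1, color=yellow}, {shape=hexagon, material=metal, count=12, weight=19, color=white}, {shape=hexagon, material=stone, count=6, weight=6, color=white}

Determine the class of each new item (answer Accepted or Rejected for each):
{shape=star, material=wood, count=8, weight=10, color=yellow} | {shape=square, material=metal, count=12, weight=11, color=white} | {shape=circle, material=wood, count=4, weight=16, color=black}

Looking at the examples, the only property every 'Accepted' case has and every 'Rejected' case lacks is: shape is square.
Rejected: {shape=star, material=wood, count=8, weight=10, color=yellow}, since shape is star. Accepted: {shape=square, material=metal, count=12, weight=11, color=white}, since shape is square. Rejected: {shape=circle, material=wood, count=4, weight=16, color=black}, since shape is circle.

Rejected, Accepted, Rejected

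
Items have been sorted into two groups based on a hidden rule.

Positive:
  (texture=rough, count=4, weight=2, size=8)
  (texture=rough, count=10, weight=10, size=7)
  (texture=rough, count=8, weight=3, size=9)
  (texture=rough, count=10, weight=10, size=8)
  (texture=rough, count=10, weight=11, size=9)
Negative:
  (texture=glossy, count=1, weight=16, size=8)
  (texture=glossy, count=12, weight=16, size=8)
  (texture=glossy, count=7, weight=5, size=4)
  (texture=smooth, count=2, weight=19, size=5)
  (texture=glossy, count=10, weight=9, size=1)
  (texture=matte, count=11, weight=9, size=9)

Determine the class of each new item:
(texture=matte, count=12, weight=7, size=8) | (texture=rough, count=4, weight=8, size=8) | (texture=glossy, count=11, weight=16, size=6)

Negative, Positive, Negative

The common property of the 'Positive' items is: texture is rough. No 'Negative' item has it.
(texture=matte, count=12, weight=7, size=8) — texture is matte, hence Negative.
(texture=rough, count=4, weight=8, size=8) — texture is rough, hence Positive.
(texture=glossy, count=11, weight=16, size=6) — texture is glossy, hence Negative.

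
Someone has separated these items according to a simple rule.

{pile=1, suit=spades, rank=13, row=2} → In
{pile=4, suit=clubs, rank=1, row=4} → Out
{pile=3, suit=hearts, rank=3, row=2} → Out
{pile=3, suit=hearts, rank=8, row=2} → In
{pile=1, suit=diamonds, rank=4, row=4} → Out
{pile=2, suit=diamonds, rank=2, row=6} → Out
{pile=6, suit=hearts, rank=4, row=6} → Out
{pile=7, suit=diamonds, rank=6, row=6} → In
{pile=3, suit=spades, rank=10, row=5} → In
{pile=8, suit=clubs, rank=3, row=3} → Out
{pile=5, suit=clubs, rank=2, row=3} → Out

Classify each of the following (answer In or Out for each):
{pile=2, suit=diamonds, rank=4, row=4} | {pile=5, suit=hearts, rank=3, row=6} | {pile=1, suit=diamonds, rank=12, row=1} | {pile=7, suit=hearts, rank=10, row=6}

Every 'In' example satisfies: rank ≥ 6. None of the 'Out' examples do.
{pile=2, suit=diamonds, rank=4, row=4} — rank = 4, hence Out. {pile=5, suit=hearts, rank=3, row=6} — rank = 3, hence Out. {pile=1, suit=diamonds, rank=12, row=1} — rank = 12, hence In. {pile=7, suit=hearts, rank=10, row=6} — rank = 10, hence In.

Out, Out, In, In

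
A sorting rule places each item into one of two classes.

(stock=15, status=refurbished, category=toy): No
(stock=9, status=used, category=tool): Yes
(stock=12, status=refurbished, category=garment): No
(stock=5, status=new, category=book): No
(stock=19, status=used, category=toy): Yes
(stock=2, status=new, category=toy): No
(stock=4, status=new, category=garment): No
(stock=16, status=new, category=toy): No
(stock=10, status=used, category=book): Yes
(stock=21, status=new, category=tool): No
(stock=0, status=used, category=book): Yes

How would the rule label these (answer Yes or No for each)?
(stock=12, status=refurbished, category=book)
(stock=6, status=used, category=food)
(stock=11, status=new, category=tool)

No, Yes, No

Every 'Yes' example satisfies: status is used. None of the 'No' examples do.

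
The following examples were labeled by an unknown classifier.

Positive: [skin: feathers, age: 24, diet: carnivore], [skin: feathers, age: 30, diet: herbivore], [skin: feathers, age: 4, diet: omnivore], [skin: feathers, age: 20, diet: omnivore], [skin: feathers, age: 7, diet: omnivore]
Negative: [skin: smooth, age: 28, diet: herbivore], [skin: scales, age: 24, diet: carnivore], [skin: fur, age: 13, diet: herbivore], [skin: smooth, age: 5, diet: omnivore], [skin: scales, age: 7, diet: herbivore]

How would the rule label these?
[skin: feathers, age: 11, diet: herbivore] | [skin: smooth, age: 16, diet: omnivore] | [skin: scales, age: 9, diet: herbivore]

Positive, Negative, Negative

One predicate separates the groups cleanly: skin is feathers.
[skin: feathers, age: 11, diet: herbivore] → skin is feathers → Positive.
[skin: smooth, age: 16, diet: omnivore] → skin is smooth → Negative.
[skin: scales, age: 9, diet: herbivore] → skin is scales → Negative.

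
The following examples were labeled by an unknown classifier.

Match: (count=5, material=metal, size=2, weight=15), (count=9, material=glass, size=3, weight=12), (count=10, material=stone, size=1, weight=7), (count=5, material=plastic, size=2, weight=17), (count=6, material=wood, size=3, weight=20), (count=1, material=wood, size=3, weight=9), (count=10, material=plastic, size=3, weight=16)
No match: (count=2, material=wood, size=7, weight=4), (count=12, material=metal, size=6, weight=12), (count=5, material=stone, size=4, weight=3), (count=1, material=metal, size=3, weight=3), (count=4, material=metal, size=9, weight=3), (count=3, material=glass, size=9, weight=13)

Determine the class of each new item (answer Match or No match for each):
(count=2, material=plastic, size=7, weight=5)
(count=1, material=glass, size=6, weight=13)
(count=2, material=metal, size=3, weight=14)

'Match' ⟺ weight ≥ 4 AND size ≤ 3.
(count=2, material=plastic, size=7, weight=5): No match (weight = 5, size = 7).
(count=1, material=glass, size=6, weight=13): No match (weight = 13, size = 6).
(count=2, material=metal, size=3, weight=14): Match (weight = 14, size = 3).

No match, No match, Match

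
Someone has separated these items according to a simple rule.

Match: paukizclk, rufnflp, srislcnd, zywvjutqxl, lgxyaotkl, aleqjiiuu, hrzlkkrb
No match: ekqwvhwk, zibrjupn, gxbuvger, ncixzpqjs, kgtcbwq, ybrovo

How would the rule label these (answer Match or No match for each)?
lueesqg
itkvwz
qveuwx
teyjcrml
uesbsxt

Match, No match, No match, Match, No match

Rule: contains 'l'. This holds for each 'Match' example and fails for each 'No match' one.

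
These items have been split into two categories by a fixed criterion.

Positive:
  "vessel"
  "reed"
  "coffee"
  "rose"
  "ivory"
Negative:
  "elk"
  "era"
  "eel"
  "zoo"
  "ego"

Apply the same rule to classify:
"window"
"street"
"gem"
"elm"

Positive, Positive, Negative, Negative

'Positive' ⟺ length ≥ 4.
"window": length 6 — satisfies this, so Positive. "street": length 6 — satisfies this, so Positive. "gem": length 3 — does not satisfy this, so Negative. "elm": length 3 — does not satisfy this, so Negative.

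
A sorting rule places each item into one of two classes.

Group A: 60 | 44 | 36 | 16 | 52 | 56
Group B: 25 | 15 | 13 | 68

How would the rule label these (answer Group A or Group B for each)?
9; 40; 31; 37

The common property of the 'Group A' items is: even AND at most 60. No 'Group B' item has it.
9: 9 is odd, 9 ≤ 60, doesn't qualify → Group B. 40: 40 is even, 40 ≤ 60, checks out → Group A. 31: 31 is odd, 31 ≤ 60, doesn't qualify → Group B. 37: 37 is odd, 37 ≤ 60, doesn't qualify → Group B.

Group B, Group A, Group B, Group B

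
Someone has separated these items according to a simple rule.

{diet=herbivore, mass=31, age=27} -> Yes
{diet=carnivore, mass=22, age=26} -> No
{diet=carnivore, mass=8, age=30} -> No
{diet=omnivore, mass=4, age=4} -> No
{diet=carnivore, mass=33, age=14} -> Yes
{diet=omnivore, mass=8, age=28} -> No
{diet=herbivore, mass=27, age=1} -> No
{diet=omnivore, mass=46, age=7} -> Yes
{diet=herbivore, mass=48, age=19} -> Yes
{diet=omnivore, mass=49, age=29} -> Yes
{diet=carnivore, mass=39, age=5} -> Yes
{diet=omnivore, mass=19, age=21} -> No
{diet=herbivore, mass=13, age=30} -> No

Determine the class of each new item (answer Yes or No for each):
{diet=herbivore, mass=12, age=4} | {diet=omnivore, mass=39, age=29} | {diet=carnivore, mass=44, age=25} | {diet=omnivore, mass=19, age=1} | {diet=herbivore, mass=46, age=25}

One predicate separates the groups cleanly: mass ≥ 31.
{diet=herbivore, mass=12, age=4}: No (mass = 12).
{diet=omnivore, mass=39, age=29}: Yes (mass = 39).
{diet=carnivore, mass=44, age=25}: Yes (mass = 44).
{diet=omnivore, mass=19, age=1}: No (mass = 19).
{diet=herbivore, mass=46, age=25}: Yes (mass = 46).

No, Yes, Yes, No, Yes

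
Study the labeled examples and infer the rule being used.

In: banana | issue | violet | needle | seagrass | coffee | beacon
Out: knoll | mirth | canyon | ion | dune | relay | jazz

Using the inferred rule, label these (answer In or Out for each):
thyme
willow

Out, Out

The simplest hypothesis consistent with all the labels is: has ≥ 3 vowels.
thyme → 1 vowel → Out. willow → 2 vowels → Out.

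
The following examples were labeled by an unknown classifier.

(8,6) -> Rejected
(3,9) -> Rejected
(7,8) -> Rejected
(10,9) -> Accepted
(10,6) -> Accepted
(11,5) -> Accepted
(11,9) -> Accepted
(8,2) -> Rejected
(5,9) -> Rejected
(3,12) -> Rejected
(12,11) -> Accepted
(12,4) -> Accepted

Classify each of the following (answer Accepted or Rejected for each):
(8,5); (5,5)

Rejected, Rejected

Every 'Accepted' example satisfies: sum ≥ 16. None of the 'Rejected' examples do.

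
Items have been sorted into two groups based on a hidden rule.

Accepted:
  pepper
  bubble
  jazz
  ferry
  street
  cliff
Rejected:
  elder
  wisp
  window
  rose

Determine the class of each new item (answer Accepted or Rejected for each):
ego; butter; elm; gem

All 'Accepted' examples share one property — has a double letter — and every 'Rejected' example lacks it.
ego — no doubled letter, hence Rejected. butter — 'tt' doubled, hence Accepted. elm — no doubled letter, hence Rejected. gem — no doubled letter, hence Rejected.

Rejected, Accepted, Rejected, Rejected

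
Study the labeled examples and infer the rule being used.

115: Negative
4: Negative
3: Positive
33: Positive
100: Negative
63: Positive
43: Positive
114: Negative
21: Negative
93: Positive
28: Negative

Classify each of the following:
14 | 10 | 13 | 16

Negative, Negative, Positive, Negative

The distinguishing property — ends in digit 3 — holds for all the 'Positive' cases and none of the 'Negative' cases.
14 → last digit 4 → Negative.
10 → last digit 0 → Negative.
13 → last digit 3 → Positive.
16 → last digit 6 → Negative.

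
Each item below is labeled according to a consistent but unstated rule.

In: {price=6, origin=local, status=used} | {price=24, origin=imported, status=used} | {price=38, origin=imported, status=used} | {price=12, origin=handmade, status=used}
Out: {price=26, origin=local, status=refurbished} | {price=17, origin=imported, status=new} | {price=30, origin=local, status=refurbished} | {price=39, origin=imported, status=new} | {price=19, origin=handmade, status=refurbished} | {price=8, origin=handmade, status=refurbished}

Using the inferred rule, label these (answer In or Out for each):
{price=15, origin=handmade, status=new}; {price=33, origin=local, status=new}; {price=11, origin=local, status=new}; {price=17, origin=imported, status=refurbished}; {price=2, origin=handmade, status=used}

A rule that fits every label: status is used — true of each 'In' example, false of each 'Out' one.

Out, Out, Out, Out, In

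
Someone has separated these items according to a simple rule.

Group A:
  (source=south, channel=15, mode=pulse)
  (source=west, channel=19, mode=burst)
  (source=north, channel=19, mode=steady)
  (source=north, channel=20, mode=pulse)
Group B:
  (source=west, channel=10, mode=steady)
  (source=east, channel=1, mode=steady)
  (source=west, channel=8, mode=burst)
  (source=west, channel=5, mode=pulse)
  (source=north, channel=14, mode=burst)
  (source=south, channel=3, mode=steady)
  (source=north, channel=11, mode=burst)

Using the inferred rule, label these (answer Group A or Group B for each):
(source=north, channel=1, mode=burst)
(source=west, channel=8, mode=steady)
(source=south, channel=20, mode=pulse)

Group B, Group B, Group A

The simplest hypothesis consistent with all the labels is: channel ≥ 15.
(source=north, channel=1, mode=burst): channel = 1, does not pass → Group B. (source=west, channel=8, mode=steady): channel = 8, does not pass → Group B. (source=south, channel=20, mode=pulse): channel = 20, qualifies → Group A.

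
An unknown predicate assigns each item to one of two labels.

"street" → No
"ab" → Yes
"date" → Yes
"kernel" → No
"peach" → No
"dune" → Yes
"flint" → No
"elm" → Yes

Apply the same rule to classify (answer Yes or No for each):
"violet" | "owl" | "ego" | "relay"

No, Yes, Yes, No

A rule that fits every label: length ≤ 4 — true of each 'Yes' example, false of each 'No' one.
"violet": length 6 — does not fit, so No. "owl": length 3 — passes, so Yes. "ego": length 3 — passes, so Yes. "relay": length 5 — does not fit, so No.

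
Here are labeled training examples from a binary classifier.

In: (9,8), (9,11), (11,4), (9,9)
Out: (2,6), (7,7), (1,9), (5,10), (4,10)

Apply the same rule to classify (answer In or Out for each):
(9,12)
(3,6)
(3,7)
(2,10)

In, Out, Out, Out

A rule that fits every label: first ≥ 8 — true of each 'In' example, false of each 'Out' one.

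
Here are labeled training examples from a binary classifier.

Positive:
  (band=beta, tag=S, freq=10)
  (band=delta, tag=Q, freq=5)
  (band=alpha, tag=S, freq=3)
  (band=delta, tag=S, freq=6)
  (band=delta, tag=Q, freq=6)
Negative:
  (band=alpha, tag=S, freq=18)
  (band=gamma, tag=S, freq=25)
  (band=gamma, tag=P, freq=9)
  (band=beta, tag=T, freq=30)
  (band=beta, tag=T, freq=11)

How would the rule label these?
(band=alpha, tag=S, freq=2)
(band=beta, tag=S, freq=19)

The common property of the 'Positive' items is: freq ≤ 6 OR freq = 10. No 'Negative' item has it.
(band=alpha, tag=S, freq=2): Positive (freq = 2). (band=beta, tag=S, freq=19): Negative (freq = 19).

Positive, Negative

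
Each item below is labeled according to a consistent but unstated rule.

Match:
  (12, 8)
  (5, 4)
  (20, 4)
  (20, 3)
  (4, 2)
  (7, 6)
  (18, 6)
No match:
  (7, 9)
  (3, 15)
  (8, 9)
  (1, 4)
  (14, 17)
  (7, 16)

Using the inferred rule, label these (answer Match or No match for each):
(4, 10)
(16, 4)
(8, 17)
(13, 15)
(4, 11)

No match, Match, No match, No match, No match

The distinguishing property — first > second — holds for all the 'Match' cases and none of the 'No match' cases.
(4, 10) → 4 < 10 → No match.
(16, 4) → 16 > 4 → Match.
(8, 17) → 8 < 17 → No match.
(13, 15) → 13 < 15 → No match.
(4, 11) → 4 < 11 → No match.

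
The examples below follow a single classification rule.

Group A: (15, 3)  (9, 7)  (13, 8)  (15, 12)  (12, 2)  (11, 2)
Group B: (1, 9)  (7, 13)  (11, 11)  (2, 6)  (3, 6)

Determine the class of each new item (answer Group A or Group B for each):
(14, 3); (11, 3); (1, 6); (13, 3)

The distinguishing property — first > second — holds for all the 'Group A' cases and none of the 'Group B' cases.
(14, 3): Group A (14 > 3).
(11, 3): Group A (11 > 3).
(1, 6): Group B (1 < 6).
(13, 3): Group A (13 > 3).

Group A, Group A, Group B, Group A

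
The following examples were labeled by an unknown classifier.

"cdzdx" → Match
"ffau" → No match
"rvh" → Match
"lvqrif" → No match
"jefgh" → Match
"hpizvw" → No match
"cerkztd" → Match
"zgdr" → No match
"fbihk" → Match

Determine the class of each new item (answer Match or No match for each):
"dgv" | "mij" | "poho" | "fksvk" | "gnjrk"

Match, Match, No match, Match, Match

Comparing the two groups points to one rule — odd length.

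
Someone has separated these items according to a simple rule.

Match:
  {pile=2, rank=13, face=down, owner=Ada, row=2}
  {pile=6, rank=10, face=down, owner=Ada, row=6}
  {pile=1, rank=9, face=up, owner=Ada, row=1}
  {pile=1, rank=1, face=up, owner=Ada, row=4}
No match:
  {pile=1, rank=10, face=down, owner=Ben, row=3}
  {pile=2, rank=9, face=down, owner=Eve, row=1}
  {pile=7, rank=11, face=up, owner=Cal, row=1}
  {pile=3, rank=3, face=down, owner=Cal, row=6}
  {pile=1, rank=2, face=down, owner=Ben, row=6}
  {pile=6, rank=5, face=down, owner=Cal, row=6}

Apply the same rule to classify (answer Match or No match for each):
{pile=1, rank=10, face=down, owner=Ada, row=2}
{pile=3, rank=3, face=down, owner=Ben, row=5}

Match, No match

Every 'Match' example satisfies: owner is Ada. None of the 'No match' examples do.
{pile=1, rank=10, face=down, owner=Ada, row=2} — owner is Ada, hence Match.
{pile=3, rank=3, face=down, owner=Ben, row=5} — owner is Ben, hence No match.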